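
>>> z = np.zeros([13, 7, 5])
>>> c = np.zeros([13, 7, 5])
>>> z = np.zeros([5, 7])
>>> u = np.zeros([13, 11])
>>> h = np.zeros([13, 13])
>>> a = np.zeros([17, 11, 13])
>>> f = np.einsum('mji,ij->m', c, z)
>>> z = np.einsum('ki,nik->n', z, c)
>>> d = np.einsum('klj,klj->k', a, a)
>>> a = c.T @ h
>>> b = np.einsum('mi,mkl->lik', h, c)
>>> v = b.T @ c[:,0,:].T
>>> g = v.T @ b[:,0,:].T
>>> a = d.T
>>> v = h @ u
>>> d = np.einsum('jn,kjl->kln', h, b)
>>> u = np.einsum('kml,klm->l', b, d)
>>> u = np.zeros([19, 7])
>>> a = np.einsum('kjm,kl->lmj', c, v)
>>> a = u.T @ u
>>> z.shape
(13,)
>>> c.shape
(13, 7, 5)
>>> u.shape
(19, 7)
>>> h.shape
(13, 13)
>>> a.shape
(7, 7)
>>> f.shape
(13,)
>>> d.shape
(5, 7, 13)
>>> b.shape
(5, 13, 7)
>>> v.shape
(13, 11)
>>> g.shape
(13, 13, 5)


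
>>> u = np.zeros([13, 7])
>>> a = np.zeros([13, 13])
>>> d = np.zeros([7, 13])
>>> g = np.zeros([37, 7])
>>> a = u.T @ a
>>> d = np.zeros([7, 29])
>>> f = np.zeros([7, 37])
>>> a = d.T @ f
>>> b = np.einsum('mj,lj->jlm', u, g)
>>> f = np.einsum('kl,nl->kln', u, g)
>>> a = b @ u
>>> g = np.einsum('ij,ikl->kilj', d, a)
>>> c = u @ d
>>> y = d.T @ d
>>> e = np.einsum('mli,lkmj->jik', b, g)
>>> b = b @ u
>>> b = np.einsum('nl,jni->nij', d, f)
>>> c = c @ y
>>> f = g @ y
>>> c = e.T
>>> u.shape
(13, 7)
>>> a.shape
(7, 37, 7)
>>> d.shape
(7, 29)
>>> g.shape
(37, 7, 7, 29)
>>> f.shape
(37, 7, 7, 29)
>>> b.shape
(7, 37, 13)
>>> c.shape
(7, 13, 29)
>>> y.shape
(29, 29)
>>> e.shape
(29, 13, 7)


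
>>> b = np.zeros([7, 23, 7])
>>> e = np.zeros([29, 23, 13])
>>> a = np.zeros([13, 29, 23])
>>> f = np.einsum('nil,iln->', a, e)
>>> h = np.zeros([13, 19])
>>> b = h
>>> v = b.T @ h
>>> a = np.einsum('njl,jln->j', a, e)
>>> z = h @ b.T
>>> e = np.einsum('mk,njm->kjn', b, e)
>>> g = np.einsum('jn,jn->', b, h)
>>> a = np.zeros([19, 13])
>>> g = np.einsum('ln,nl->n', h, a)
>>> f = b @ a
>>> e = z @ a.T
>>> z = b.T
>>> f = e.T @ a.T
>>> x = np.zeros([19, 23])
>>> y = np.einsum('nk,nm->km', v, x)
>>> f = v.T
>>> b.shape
(13, 19)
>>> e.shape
(13, 19)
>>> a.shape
(19, 13)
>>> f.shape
(19, 19)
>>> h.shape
(13, 19)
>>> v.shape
(19, 19)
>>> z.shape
(19, 13)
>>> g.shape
(19,)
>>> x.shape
(19, 23)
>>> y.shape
(19, 23)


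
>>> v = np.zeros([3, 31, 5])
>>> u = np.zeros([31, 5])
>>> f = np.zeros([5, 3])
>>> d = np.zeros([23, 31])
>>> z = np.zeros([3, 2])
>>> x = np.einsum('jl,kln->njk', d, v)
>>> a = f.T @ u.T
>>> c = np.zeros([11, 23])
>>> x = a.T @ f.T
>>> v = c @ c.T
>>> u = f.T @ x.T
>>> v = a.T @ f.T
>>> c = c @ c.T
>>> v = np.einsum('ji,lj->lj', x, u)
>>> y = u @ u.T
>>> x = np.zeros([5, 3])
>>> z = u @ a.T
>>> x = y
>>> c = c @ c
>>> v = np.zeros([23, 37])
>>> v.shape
(23, 37)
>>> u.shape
(3, 31)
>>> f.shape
(5, 3)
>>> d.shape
(23, 31)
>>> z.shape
(3, 3)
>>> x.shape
(3, 3)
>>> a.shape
(3, 31)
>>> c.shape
(11, 11)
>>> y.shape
(3, 3)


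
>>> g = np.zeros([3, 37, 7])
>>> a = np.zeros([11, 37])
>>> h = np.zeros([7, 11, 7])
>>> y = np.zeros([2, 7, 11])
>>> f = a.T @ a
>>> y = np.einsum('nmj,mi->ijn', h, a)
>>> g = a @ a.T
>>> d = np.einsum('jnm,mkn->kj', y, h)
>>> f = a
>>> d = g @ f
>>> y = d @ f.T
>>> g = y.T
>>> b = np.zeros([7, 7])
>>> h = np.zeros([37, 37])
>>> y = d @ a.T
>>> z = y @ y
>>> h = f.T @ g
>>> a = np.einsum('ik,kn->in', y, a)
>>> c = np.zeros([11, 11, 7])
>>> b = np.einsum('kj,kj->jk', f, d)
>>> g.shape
(11, 11)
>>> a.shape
(11, 37)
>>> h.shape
(37, 11)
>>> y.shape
(11, 11)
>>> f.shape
(11, 37)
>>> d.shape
(11, 37)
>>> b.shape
(37, 11)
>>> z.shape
(11, 11)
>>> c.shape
(11, 11, 7)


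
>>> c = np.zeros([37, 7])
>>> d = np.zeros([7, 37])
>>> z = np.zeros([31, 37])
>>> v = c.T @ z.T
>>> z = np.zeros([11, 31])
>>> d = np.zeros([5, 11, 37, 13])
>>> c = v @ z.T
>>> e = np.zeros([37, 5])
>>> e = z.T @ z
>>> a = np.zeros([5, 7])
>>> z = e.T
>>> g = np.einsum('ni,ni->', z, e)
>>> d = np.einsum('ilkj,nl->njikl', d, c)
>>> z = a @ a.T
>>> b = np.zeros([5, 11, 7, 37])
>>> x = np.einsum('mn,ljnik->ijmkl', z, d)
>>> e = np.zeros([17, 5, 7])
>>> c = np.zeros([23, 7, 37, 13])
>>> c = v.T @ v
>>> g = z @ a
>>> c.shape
(31, 31)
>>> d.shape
(7, 13, 5, 37, 11)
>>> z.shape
(5, 5)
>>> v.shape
(7, 31)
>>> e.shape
(17, 5, 7)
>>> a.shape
(5, 7)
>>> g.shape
(5, 7)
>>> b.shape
(5, 11, 7, 37)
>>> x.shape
(37, 13, 5, 11, 7)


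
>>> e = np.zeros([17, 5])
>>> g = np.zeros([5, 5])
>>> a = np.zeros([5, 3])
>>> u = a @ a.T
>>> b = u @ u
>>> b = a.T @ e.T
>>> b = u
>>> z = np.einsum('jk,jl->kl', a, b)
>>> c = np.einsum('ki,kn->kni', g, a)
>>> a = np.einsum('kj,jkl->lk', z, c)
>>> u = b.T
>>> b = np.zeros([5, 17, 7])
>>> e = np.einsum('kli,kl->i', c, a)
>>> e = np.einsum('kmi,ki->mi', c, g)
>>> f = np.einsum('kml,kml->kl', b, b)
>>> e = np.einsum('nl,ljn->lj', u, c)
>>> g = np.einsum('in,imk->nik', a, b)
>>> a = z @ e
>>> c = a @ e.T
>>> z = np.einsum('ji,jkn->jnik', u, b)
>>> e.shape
(5, 3)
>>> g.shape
(3, 5, 7)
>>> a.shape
(3, 3)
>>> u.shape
(5, 5)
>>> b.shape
(5, 17, 7)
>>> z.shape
(5, 7, 5, 17)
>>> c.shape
(3, 5)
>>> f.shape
(5, 7)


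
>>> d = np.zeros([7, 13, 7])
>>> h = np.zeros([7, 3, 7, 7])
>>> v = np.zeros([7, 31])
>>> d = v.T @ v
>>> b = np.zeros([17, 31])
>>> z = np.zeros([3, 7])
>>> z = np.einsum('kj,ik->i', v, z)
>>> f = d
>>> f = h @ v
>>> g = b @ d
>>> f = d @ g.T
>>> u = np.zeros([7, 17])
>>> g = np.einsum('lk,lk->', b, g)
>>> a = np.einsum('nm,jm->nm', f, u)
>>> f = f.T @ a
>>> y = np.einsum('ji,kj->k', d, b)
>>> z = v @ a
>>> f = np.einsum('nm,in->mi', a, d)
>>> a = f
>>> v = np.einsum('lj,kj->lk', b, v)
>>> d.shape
(31, 31)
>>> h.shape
(7, 3, 7, 7)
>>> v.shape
(17, 7)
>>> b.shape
(17, 31)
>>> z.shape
(7, 17)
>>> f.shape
(17, 31)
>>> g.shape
()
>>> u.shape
(7, 17)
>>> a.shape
(17, 31)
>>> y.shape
(17,)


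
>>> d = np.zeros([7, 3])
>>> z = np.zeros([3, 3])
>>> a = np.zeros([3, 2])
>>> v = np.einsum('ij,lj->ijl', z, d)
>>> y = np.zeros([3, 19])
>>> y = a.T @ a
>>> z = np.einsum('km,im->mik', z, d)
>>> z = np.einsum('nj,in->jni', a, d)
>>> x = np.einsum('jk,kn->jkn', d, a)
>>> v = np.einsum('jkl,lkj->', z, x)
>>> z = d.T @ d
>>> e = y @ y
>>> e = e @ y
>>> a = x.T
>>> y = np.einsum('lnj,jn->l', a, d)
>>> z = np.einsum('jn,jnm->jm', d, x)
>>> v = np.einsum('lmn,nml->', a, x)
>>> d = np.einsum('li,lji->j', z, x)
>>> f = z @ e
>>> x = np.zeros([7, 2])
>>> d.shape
(3,)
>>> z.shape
(7, 2)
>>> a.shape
(2, 3, 7)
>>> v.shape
()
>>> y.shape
(2,)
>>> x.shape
(7, 2)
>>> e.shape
(2, 2)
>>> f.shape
(7, 2)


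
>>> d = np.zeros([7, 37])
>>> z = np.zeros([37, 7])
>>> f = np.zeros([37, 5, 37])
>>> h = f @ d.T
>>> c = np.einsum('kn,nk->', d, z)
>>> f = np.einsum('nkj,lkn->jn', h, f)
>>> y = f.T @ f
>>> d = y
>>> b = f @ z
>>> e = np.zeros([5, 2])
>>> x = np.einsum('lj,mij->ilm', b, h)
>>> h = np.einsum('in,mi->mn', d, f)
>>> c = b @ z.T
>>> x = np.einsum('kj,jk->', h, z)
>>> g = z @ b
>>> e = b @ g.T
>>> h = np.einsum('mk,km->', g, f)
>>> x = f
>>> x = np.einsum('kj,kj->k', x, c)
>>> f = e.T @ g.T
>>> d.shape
(37, 37)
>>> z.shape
(37, 7)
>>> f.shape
(37, 37)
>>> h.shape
()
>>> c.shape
(7, 37)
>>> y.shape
(37, 37)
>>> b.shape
(7, 7)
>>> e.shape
(7, 37)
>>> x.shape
(7,)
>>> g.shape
(37, 7)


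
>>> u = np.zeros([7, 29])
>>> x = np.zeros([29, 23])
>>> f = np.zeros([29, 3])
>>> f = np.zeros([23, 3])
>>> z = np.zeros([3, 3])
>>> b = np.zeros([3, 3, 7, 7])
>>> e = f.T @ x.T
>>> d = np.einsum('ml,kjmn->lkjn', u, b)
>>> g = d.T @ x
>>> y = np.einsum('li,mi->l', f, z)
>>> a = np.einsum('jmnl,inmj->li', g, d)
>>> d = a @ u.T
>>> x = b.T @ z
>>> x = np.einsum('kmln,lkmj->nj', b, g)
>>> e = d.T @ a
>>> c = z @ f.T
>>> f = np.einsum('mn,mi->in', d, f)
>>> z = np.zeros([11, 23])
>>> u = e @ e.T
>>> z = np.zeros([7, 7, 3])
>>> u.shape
(7, 7)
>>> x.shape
(7, 23)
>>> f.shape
(3, 7)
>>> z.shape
(7, 7, 3)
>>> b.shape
(3, 3, 7, 7)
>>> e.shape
(7, 29)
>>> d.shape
(23, 7)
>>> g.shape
(7, 3, 3, 23)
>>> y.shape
(23,)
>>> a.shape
(23, 29)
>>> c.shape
(3, 23)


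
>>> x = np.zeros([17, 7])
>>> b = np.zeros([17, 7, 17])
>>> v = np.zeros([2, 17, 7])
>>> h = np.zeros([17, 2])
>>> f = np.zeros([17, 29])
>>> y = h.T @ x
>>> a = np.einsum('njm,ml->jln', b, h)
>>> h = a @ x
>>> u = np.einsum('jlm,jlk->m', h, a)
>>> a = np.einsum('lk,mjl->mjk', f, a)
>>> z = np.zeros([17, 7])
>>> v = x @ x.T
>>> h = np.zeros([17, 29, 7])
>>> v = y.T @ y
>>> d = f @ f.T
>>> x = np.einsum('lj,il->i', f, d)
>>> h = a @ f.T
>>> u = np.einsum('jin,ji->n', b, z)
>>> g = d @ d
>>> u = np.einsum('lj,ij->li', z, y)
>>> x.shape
(17,)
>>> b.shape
(17, 7, 17)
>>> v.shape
(7, 7)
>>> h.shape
(7, 2, 17)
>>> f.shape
(17, 29)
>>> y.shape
(2, 7)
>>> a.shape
(7, 2, 29)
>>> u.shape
(17, 2)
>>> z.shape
(17, 7)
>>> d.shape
(17, 17)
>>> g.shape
(17, 17)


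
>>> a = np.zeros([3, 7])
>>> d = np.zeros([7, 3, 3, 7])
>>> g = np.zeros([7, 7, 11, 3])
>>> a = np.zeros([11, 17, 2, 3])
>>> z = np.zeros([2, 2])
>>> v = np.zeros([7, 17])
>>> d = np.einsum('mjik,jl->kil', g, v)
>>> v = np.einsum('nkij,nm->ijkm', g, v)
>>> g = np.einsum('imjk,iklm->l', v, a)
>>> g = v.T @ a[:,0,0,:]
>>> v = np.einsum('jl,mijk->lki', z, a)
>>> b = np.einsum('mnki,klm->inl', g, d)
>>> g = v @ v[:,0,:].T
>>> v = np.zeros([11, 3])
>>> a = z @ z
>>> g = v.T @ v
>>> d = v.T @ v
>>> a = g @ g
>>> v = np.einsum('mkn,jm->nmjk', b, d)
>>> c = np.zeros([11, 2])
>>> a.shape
(3, 3)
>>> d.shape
(3, 3)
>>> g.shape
(3, 3)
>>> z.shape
(2, 2)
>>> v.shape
(11, 3, 3, 7)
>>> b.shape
(3, 7, 11)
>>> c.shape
(11, 2)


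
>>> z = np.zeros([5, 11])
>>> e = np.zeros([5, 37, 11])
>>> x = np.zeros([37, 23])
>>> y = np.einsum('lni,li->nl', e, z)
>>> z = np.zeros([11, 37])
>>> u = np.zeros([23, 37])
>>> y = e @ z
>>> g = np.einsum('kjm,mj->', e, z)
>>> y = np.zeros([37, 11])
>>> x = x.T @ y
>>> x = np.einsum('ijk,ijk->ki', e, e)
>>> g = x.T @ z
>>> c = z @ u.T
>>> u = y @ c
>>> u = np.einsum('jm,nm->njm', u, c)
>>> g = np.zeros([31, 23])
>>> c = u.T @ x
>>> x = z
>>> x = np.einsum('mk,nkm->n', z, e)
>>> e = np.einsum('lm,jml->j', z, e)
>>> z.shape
(11, 37)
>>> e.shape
(5,)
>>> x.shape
(5,)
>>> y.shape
(37, 11)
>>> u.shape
(11, 37, 23)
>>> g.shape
(31, 23)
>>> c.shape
(23, 37, 5)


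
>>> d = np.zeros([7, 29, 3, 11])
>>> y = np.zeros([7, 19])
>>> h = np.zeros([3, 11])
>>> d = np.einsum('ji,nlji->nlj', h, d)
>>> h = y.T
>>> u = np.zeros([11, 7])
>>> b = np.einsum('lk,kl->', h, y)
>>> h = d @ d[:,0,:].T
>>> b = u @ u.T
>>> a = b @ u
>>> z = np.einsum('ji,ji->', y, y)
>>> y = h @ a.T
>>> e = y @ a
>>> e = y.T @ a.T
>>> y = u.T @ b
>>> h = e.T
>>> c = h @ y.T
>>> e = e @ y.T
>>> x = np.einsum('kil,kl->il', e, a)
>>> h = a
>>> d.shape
(7, 29, 3)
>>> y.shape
(7, 11)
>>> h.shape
(11, 7)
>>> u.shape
(11, 7)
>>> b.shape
(11, 11)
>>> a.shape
(11, 7)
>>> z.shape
()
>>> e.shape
(11, 29, 7)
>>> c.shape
(11, 29, 7)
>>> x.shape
(29, 7)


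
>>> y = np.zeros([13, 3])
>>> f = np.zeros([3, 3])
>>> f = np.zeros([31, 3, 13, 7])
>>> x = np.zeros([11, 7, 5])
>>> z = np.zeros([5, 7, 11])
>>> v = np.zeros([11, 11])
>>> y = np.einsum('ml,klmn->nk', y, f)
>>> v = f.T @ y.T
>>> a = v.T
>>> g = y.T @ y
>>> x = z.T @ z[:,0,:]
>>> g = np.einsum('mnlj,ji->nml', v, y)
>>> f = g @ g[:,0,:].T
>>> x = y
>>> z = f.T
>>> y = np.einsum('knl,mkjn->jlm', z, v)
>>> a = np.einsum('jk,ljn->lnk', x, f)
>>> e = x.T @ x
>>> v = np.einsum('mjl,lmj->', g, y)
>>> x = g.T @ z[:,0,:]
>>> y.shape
(3, 13, 7)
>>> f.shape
(13, 7, 13)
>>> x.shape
(3, 7, 13)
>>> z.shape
(13, 7, 13)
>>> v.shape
()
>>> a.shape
(13, 13, 31)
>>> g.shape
(13, 7, 3)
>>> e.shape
(31, 31)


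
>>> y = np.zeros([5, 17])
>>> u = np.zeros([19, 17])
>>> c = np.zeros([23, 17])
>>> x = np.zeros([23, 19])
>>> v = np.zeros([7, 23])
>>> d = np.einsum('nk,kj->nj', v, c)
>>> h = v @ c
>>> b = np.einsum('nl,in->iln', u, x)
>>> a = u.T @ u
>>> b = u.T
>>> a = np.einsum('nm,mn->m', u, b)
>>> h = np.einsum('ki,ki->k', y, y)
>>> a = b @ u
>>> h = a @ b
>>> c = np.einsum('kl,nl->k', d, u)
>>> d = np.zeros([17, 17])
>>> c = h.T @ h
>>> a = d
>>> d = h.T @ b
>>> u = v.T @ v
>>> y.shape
(5, 17)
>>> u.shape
(23, 23)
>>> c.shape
(19, 19)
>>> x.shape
(23, 19)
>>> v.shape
(7, 23)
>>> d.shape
(19, 19)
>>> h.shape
(17, 19)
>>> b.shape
(17, 19)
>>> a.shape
(17, 17)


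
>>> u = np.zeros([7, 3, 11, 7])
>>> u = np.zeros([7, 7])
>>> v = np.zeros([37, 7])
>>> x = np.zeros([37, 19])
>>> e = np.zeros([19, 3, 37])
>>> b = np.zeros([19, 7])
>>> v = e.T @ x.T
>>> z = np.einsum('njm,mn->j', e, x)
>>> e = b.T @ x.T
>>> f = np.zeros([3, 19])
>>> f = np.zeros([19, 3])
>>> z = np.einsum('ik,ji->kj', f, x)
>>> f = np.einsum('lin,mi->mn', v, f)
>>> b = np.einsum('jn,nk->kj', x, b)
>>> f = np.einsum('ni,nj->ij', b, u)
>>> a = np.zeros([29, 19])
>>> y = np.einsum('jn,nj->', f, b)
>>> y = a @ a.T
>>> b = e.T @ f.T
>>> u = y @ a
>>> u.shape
(29, 19)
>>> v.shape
(37, 3, 37)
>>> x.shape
(37, 19)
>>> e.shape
(7, 37)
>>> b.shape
(37, 37)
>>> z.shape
(3, 37)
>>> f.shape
(37, 7)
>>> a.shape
(29, 19)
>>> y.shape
(29, 29)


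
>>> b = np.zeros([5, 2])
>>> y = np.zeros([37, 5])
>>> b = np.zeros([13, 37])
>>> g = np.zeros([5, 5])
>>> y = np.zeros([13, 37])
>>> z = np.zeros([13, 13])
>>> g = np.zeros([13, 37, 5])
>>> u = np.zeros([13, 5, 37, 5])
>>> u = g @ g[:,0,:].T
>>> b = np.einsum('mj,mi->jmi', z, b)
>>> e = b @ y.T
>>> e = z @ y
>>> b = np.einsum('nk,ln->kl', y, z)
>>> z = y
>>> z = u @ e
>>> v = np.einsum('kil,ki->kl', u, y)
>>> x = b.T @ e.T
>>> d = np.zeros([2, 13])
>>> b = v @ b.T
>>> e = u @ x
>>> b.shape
(13, 37)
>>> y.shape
(13, 37)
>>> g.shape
(13, 37, 5)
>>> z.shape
(13, 37, 37)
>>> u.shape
(13, 37, 13)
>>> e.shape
(13, 37, 13)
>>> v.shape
(13, 13)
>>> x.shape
(13, 13)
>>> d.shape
(2, 13)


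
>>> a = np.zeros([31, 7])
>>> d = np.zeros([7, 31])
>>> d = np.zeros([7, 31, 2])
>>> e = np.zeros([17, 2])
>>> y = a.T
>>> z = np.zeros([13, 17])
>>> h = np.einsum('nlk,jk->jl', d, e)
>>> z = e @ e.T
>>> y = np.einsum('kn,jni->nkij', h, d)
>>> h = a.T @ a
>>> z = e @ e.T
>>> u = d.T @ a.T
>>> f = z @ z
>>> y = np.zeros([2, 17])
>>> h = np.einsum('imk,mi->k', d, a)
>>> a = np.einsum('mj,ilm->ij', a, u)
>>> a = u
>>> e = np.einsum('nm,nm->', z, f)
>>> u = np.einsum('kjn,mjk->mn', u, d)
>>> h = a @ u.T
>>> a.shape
(2, 31, 31)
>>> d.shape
(7, 31, 2)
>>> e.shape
()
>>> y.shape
(2, 17)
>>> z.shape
(17, 17)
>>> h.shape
(2, 31, 7)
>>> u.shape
(7, 31)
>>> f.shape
(17, 17)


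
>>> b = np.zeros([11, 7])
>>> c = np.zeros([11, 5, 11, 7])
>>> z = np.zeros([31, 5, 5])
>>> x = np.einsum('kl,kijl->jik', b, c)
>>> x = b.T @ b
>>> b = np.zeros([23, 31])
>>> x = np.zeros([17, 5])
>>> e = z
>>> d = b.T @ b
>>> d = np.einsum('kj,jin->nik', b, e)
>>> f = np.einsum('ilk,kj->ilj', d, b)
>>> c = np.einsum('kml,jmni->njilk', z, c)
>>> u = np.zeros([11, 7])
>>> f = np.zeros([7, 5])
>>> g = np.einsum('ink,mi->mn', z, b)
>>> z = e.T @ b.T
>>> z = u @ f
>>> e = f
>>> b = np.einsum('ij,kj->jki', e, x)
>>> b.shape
(5, 17, 7)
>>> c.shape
(11, 11, 7, 5, 31)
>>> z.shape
(11, 5)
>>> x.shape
(17, 5)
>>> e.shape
(7, 5)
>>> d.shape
(5, 5, 23)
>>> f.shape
(7, 5)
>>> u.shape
(11, 7)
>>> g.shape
(23, 5)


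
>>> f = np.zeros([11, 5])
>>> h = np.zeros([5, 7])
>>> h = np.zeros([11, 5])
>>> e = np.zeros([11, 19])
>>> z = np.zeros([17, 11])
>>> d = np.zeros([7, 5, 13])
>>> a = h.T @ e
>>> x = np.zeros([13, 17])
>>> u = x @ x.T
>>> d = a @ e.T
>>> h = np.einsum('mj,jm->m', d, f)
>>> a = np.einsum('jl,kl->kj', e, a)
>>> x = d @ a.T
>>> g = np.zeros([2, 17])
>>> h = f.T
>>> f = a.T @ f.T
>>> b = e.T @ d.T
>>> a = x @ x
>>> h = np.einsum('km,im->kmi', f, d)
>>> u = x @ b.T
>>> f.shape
(11, 11)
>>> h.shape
(11, 11, 5)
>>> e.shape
(11, 19)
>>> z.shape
(17, 11)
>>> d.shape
(5, 11)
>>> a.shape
(5, 5)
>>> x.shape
(5, 5)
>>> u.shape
(5, 19)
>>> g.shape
(2, 17)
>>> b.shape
(19, 5)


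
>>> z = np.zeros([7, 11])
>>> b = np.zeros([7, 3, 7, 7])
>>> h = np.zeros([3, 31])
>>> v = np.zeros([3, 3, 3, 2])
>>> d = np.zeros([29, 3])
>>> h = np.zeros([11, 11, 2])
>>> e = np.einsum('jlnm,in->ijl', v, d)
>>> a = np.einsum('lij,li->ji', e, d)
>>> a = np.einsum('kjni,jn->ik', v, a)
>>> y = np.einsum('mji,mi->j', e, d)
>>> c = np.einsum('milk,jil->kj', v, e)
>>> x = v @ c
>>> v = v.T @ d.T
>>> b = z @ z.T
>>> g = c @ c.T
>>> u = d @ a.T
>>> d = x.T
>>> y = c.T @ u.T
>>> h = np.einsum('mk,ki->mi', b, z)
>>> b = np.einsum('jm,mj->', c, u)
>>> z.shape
(7, 11)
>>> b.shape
()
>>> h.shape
(7, 11)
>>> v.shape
(2, 3, 3, 29)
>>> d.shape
(29, 3, 3, 3)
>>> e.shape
(29, 3, 3)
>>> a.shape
(2, 3)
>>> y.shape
(29, 29)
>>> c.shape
(2, 29)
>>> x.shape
(3, 3, 3, 29)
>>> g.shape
(2, 2)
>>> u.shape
(29, 2)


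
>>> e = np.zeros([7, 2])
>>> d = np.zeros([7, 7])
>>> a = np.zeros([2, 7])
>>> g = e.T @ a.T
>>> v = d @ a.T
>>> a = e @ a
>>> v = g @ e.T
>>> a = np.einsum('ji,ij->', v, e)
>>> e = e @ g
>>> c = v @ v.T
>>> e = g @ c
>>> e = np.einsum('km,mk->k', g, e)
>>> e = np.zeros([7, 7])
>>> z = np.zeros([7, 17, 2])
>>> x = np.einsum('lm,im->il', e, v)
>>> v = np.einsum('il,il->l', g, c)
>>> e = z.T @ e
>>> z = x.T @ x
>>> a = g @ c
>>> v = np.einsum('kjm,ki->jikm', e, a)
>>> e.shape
(2, 17, 7)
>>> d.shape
(7, 7)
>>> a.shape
(2, 2)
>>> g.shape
(2, 2)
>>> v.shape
(17, 2, 2, 7)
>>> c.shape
(2, 2)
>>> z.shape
(7, 7)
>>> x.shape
(2, 7)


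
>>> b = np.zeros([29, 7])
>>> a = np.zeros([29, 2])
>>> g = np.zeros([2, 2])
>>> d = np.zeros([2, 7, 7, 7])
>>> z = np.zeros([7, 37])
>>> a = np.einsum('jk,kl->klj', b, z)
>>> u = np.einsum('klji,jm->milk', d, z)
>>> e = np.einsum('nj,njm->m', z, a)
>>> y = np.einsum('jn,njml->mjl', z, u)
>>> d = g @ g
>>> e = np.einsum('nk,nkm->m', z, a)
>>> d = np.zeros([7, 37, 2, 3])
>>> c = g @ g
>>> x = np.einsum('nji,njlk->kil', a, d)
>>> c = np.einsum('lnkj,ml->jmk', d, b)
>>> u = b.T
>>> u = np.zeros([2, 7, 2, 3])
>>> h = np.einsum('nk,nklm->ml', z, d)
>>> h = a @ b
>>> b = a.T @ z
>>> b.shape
(29, 37, 37)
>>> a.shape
(7, 37, 29)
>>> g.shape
(2, 2)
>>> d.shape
(7, 37, 2, 3)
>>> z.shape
(7, 37)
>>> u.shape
(2, 7, 2, 3)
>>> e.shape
(29,)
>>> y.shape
(7, 7, 2)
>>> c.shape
(3, 29, 2)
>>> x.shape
(3, 29, 2)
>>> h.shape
(7, 37, 7)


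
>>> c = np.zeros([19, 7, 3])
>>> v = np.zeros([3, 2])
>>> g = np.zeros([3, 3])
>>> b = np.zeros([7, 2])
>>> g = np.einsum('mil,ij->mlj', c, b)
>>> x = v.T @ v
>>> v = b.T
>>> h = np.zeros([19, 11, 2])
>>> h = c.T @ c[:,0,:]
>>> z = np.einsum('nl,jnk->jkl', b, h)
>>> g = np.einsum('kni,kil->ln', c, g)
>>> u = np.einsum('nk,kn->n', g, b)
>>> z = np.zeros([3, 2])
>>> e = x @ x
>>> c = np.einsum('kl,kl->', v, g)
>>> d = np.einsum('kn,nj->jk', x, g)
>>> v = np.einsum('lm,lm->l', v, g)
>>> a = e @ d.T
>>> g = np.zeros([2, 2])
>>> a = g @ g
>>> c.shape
()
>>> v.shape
(2,)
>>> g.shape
(2, 2)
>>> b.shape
(7, 2)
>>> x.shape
(2, 2)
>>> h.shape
(3, 7, 3)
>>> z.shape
(3, 2)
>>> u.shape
(2,)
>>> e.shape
(2, 2)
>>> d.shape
(7, 2)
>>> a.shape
(2, 2)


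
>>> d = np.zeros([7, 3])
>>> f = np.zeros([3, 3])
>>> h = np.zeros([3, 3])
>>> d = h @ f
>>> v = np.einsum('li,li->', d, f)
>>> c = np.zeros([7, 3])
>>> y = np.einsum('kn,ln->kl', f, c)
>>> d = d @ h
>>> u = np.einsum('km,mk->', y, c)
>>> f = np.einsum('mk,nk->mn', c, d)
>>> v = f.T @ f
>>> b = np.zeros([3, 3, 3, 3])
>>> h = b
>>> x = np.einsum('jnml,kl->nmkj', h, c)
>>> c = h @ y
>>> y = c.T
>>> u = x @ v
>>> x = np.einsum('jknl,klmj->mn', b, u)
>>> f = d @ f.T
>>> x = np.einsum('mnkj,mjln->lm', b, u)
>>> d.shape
(3, 3)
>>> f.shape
(3, 7)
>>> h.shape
(3, 3, 3, 3)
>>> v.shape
(3, 3)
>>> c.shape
(3, 3, 3, 7)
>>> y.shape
(7, 3, 3, 3)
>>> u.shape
(3, 3, 7, 3)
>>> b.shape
(3, 3, 3, 3)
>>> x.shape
(7, 3)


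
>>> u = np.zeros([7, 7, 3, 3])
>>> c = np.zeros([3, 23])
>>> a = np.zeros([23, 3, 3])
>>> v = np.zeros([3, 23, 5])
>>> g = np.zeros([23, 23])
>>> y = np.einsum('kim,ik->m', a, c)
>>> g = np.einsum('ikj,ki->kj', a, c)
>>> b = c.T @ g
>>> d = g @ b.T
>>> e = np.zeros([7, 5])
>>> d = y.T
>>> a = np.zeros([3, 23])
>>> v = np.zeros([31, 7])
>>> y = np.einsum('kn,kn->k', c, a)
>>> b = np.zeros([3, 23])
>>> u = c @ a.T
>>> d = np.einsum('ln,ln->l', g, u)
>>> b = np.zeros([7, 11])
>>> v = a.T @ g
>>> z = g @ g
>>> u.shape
(3, 3)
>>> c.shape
(3, 23)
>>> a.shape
(3, 23)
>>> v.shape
(23, 3)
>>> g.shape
(3, 3)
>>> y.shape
(3,)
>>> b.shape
(7, 11)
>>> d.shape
(3,)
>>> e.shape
(7, 5)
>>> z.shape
(3, 3)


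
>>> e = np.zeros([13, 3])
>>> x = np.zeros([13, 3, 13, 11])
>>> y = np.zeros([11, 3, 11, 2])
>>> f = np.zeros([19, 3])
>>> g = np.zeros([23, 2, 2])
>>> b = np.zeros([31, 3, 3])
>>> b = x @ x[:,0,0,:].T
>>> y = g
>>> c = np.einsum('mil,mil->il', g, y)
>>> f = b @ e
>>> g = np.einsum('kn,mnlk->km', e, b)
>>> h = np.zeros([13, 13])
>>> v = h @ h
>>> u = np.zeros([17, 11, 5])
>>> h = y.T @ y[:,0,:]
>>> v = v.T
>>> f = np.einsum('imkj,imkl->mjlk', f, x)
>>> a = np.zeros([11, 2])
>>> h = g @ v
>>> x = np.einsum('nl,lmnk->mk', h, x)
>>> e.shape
(13, 3)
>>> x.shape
(3, 11)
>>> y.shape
(23, 2, 2)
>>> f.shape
(3, 3, 11, 13)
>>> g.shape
(13, 13)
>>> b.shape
(13, 3, 13, 13)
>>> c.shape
(2, 2)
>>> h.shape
(13, 13)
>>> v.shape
(13, 13)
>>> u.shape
(17, 11, 5)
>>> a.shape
(11, 2)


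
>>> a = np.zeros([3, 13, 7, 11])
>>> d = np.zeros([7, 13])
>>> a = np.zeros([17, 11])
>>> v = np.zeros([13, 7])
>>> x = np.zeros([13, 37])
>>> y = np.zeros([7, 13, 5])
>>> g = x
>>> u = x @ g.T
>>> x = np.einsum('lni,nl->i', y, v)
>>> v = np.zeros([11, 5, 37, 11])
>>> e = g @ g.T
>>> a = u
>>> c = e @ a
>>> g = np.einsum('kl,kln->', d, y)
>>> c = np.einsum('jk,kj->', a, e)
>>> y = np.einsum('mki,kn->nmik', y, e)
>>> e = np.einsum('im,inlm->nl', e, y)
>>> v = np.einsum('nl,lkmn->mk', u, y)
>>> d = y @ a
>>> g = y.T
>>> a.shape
(13, 13)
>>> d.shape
(13, 7, 5, 13)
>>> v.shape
(5, 7)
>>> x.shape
(5,)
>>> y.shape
(13, 7, 5, 13)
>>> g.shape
(13, 5, 7, 13)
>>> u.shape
(13, 13)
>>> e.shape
(7, 5)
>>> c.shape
()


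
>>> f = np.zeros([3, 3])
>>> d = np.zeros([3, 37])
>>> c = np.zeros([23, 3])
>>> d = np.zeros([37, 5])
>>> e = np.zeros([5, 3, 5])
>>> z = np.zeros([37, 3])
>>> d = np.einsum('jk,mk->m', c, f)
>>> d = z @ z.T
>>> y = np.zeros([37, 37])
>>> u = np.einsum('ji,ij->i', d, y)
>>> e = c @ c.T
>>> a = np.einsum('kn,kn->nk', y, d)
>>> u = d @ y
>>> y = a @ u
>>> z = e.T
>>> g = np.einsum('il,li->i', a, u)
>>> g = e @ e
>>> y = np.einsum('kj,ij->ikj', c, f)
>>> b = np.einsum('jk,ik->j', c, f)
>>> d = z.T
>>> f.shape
(3, 3)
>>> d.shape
(23, 23)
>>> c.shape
(23, 3)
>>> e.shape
(23, 23)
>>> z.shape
(23, 23)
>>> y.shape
(3, 23, 3)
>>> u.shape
(37, 37)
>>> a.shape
(37, 37)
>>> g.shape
(23, 23)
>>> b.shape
(23,)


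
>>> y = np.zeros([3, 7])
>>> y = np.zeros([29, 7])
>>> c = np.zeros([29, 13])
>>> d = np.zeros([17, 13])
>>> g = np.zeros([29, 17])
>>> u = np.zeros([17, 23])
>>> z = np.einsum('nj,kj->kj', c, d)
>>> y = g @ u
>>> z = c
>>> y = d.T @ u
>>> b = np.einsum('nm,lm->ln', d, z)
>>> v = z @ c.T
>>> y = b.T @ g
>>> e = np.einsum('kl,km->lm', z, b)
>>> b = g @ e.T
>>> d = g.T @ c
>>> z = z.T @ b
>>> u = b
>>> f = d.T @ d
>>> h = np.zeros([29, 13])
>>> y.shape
(17, 17)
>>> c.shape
(29, 13)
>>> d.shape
(17, 13)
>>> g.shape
(29, 17)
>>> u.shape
(29, 13)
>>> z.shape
(13, 13)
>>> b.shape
(29, 13)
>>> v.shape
(29, 29)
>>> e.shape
(13, 17)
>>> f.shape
(13, 13)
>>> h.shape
(29, 13)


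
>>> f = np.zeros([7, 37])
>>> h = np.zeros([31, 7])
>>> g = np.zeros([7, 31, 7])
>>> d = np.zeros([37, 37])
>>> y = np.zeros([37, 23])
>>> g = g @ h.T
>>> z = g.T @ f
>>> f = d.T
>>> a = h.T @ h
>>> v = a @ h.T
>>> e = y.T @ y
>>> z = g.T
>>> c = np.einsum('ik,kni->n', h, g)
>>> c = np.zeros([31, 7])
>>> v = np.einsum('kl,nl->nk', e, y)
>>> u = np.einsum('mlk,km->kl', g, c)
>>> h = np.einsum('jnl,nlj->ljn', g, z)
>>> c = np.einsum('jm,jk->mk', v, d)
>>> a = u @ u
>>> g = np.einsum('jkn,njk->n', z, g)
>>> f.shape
(37, 37)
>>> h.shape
(31, 7, 31)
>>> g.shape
(7,)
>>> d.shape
(37, 37)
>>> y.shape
(37, 23)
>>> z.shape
(31, 31, 7)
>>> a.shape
(31, 31)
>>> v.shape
(37, 23)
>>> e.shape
(23, 23)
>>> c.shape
(23, 37)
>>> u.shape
(31, 31)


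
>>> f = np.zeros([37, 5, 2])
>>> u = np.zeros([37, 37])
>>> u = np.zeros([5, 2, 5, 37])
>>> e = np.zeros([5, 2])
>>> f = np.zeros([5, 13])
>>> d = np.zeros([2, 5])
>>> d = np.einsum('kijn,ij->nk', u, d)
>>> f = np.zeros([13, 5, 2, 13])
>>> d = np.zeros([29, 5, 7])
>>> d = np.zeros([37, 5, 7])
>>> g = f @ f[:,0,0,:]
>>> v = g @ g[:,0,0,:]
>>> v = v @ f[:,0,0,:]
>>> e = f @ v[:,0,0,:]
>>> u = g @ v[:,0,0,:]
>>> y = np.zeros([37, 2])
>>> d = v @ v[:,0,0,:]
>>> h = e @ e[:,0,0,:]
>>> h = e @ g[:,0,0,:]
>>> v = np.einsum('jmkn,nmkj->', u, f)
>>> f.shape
(13, 5, 2, 13)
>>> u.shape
(13, 5, 2, 13)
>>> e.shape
(13, 5, 2, 13)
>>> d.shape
(13, 5, 2, 13)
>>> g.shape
(13, 5, 2, 13)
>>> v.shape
()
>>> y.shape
(37, 2)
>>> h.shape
(13, 5, 2, 13)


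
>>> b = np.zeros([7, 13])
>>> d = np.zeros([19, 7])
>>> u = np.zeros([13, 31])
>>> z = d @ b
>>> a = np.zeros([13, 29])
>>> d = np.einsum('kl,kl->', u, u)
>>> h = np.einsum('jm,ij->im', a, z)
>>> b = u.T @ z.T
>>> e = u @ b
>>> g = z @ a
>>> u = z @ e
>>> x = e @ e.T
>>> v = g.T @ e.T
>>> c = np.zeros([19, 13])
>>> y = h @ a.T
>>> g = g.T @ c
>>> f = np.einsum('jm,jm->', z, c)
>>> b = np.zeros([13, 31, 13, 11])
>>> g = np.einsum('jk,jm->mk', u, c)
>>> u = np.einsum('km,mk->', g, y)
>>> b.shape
(13, 31, 13, 11)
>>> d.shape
()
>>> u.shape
()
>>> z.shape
(19, 13)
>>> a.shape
(13, 29)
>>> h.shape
(19, 29)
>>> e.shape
(13, 19)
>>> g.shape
(13, 19)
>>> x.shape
(13, 13)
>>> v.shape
(29, 13)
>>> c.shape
(19, 13)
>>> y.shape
(19, 13)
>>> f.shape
()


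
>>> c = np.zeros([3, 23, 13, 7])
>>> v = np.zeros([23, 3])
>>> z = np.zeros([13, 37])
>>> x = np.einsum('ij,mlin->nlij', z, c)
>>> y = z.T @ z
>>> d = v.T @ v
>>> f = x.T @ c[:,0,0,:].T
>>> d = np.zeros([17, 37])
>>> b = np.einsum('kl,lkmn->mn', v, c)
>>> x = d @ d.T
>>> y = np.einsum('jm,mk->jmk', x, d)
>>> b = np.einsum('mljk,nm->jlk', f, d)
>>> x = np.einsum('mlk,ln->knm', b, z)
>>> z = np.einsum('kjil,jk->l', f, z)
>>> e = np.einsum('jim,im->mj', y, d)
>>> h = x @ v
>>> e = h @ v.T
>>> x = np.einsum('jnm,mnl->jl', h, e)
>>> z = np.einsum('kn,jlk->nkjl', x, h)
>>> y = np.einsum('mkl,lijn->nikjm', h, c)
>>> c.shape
(3, 23, 13, 7)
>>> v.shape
(23, 3)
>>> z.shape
(23, 3, 3, 37)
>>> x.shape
(3, 23)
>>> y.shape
(7, 23, 37, 13, 3)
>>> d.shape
(17, 37)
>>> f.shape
(37, 13, 23, 3)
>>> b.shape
(23, 13, 3)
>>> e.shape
(3, 37, 23)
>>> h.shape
(3, 37, 3)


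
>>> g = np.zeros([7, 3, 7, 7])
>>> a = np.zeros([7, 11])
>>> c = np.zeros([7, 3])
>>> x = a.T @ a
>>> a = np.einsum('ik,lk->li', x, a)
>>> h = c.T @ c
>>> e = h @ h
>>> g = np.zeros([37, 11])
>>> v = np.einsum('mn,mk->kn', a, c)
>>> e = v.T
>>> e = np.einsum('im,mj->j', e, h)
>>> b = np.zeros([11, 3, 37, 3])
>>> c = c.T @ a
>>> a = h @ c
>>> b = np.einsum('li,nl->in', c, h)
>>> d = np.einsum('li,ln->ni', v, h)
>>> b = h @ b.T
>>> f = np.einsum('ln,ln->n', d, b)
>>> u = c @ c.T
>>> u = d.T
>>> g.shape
(37, 11)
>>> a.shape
(3, 11)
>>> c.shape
(3, 11)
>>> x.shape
(11, 11)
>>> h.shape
(3, 3)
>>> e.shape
(3,)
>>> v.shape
(3, 11)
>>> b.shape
(3, 11)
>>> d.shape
(3, 11)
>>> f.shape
(11,)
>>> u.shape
(11, 3)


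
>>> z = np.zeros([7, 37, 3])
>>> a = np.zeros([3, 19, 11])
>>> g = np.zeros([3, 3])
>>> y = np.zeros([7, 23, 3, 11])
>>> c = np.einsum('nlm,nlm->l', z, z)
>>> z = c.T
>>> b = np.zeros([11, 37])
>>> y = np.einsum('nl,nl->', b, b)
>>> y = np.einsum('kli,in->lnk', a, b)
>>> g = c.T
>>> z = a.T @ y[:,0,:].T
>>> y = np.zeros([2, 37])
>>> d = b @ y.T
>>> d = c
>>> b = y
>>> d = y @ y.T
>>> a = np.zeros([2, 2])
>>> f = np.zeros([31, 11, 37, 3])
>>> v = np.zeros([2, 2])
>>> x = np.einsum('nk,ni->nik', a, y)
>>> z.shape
(11, 19, 19)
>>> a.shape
(2, 2)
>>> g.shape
(37,)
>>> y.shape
(2, 37)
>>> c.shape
(37,)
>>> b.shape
(2, 37)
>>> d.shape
(2, 2)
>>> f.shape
(31, 11, 37, 3)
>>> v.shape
(2, 2)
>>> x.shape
(2, 37, 2)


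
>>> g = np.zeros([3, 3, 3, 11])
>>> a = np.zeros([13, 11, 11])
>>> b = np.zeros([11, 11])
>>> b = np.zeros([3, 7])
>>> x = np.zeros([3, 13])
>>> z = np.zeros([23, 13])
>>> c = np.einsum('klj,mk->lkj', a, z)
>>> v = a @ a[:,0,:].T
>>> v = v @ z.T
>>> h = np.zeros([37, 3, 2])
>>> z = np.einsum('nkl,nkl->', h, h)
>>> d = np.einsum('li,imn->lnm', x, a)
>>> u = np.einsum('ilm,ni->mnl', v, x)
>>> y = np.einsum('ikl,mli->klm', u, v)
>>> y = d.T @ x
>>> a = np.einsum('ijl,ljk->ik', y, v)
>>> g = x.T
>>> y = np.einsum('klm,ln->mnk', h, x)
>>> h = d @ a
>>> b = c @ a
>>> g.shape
(13, 3)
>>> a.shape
(11, 23)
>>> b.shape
(11, 13, 23)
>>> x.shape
(3, 13)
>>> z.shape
()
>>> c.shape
(11, 13, 11)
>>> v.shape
(13, 11, 23)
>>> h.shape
(3, 11, 23)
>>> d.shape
(3, 11, 11)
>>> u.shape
(23, 3, 11)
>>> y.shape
(2, 13, 37)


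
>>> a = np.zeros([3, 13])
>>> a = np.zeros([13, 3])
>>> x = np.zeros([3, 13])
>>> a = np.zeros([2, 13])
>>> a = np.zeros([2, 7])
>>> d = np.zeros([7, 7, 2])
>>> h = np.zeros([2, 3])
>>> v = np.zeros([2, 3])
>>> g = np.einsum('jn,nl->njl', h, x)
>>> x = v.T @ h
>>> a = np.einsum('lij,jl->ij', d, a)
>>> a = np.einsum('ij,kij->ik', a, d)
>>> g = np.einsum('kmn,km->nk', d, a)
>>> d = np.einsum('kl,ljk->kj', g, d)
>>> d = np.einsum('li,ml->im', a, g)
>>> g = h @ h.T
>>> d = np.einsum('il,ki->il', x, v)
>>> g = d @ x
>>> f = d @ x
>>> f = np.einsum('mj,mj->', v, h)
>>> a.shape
(7, 7)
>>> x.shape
(3, 3)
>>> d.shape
(3, 3)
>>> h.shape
(2, 3)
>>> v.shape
(2, 3)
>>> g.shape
(3, 3)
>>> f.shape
()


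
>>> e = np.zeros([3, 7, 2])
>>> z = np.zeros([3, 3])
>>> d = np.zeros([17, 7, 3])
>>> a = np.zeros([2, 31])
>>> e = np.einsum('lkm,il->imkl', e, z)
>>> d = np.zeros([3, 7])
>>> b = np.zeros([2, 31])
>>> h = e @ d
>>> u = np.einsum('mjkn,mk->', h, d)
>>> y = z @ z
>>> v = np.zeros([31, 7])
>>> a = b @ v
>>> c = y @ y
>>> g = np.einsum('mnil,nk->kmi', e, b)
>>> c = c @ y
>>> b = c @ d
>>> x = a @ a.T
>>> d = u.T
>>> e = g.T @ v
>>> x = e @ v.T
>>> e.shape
(7, 3, 7)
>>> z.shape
(3, 3)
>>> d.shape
()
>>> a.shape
(2, 7)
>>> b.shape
(3, 7)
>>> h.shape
(3, 2, 7, 7)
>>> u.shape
()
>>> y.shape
(3, 3)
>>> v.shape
(31, 7)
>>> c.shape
(3, 3)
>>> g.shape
(31, 3, 7)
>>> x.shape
(7, 3, 31)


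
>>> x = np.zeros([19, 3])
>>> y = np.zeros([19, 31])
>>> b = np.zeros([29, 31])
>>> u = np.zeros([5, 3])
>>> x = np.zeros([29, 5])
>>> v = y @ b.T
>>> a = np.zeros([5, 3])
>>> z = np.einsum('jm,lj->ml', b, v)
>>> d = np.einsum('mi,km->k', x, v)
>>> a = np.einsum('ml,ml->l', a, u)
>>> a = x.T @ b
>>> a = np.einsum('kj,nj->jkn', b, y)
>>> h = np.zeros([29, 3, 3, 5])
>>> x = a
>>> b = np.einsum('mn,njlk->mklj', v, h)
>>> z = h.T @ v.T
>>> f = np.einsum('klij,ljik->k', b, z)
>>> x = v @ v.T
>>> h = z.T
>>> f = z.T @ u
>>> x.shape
(19, 19)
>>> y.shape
(19, 31)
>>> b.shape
(19, 5, 3, 3)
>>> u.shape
(5, 3)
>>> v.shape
(19, 29)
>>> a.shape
(31, 29, 19)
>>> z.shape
(5, 3, 3, 19)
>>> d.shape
(19,)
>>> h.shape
(19, 3, 3, 5)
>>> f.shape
(19, 3, 3, 3)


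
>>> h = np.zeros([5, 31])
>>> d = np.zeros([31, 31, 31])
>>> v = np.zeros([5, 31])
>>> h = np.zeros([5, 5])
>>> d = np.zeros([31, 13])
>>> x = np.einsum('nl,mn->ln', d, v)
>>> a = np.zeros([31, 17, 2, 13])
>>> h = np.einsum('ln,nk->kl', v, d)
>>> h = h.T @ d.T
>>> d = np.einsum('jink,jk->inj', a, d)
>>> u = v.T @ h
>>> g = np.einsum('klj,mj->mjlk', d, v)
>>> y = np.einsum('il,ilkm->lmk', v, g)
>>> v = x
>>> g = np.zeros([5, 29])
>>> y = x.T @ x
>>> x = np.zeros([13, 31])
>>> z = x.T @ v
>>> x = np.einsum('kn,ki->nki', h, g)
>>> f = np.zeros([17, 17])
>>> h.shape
(5, 31)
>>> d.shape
(17, 2, 31)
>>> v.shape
(13, 31)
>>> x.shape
(31, 5, 29)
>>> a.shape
(31, 17, 2, 13)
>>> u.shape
(31, 31)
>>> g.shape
(5, 29)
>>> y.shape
(31, 31)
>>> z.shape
(31, 31)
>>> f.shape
(17, 17)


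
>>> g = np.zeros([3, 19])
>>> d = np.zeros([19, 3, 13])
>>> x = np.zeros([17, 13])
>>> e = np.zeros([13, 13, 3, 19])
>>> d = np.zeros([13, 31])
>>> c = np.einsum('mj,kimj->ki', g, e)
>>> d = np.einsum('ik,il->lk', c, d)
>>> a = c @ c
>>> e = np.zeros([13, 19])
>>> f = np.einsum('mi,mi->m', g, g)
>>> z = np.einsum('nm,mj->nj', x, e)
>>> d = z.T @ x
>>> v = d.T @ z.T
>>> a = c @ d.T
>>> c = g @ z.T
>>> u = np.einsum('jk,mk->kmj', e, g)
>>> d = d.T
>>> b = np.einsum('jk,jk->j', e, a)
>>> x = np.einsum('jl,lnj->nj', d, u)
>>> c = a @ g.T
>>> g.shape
(3, 19)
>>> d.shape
(13, 19)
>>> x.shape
(3, 13)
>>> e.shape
(13, 19)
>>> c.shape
(13, 3)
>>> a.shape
(13, 19)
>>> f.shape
(3,)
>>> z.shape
(17, 19)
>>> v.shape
(13, 17)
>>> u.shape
(19, 3, 13)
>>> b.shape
(13,)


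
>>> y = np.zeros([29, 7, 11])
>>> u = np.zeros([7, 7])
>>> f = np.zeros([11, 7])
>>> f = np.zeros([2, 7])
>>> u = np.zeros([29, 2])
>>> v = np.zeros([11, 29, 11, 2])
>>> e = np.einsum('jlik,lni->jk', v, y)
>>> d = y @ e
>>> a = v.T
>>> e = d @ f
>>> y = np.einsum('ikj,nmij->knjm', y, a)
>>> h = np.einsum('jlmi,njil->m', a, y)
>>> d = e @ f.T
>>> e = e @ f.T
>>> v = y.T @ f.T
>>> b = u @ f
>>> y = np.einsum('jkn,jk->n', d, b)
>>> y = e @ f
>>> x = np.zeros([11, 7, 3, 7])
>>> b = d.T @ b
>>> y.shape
(29, 7, 7)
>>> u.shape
(29, 2)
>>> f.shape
(2, 7)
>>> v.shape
(11, 11, 2, 2)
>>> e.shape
(29, 7, 2)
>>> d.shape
(29, 7, 2)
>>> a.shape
(2, 11, 29, 11)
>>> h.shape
(29,)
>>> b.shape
(2, 7, 7)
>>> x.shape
(11, 7, 3, 7)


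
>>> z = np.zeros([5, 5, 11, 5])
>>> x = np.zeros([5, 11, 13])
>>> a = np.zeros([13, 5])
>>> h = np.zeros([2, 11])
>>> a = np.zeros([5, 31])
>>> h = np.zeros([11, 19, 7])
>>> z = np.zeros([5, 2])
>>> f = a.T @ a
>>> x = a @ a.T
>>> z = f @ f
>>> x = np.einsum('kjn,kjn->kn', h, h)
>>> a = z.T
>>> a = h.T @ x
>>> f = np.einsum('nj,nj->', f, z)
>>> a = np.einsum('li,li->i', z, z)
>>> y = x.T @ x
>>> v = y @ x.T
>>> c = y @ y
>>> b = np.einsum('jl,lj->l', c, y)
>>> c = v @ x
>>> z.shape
(31, 31)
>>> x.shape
(11, 7)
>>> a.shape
(31,)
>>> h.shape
(11, 19, 7)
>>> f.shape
()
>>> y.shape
(7, 7)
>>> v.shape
(7, 11)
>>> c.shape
(7, 7)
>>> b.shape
(7,)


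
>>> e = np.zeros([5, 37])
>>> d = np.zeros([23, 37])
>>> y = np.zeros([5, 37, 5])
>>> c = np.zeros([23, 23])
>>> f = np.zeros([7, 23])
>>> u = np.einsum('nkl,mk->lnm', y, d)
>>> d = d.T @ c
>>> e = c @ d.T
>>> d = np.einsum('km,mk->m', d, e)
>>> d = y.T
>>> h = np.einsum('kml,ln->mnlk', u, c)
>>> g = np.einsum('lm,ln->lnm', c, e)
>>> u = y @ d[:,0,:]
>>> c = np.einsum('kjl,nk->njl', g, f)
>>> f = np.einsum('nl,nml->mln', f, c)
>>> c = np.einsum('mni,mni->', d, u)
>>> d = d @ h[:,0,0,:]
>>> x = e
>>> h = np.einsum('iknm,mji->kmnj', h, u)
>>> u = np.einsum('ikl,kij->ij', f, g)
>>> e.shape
(23, 37)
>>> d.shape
(5, 37, 5)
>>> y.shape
(5, 37, 5)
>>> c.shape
()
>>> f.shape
(37, 23, 7)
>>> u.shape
(37, 23)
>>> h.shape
(23, 5, 23, 37)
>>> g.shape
(23, 37, 23)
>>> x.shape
(23, 37)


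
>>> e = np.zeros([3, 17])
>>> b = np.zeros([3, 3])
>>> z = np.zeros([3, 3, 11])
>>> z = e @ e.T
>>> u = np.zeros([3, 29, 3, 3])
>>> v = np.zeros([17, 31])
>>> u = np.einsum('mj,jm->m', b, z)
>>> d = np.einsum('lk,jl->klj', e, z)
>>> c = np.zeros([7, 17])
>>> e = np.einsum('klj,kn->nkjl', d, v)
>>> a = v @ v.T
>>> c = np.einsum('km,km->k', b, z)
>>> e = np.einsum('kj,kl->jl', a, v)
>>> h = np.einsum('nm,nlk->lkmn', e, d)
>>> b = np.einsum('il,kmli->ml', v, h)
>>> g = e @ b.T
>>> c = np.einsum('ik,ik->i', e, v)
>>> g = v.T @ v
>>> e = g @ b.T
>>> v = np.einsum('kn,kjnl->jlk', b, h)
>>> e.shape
(31, 3)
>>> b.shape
(3, 31)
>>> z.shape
(3, 3)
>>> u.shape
(3,)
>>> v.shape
(3, 17, 3)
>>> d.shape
(17, 3, 3)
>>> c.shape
(17,)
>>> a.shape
(17, 17)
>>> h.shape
(3, 3, 31, 17)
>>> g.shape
(31, 31)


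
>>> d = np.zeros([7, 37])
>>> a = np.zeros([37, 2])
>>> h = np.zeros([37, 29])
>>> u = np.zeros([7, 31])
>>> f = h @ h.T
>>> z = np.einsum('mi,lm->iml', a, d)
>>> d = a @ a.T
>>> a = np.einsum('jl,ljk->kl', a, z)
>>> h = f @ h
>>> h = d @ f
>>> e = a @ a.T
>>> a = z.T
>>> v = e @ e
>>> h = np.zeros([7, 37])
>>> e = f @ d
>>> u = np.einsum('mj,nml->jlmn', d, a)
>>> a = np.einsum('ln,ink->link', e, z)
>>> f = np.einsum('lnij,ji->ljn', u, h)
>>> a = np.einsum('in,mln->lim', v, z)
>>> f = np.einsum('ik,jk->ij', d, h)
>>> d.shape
(37, 37)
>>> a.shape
(37, 7, 2)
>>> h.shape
(7, 37)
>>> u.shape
(37, 2, 37, 7)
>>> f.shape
(37, 7)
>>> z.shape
(2, 37, 7)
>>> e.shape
(37, 37)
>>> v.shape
(7, 7)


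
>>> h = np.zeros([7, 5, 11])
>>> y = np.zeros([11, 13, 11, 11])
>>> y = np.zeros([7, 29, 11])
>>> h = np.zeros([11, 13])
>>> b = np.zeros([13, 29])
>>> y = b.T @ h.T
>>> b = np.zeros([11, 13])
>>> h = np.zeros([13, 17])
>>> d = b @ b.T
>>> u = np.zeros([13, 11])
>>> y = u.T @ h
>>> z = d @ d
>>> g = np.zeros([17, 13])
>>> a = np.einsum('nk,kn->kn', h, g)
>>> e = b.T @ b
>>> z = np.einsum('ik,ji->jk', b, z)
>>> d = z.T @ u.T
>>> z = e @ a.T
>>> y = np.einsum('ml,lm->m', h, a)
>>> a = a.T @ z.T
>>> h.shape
(13, 17)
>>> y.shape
(13,)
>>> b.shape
(11, 13)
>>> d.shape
(13, 13)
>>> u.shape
(13, 11)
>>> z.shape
(13, 17)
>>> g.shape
(17, 13)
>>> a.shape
(13, 13)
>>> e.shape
(13, 13)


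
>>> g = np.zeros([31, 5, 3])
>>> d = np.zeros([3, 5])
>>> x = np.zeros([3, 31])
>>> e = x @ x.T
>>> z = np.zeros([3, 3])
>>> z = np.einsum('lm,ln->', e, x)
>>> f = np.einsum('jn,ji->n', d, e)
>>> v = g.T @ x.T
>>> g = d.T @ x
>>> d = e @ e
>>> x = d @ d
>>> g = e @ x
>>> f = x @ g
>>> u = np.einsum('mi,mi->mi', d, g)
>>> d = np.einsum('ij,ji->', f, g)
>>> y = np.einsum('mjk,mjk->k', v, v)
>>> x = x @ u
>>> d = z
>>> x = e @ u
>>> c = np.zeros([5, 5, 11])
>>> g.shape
(3, 3)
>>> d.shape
()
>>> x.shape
(3, 3)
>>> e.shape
(3, 3)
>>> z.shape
()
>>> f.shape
(3, 3)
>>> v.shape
(3, 5, 3)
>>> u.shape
(3, 3)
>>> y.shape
(3,)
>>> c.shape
(5, 5, 11)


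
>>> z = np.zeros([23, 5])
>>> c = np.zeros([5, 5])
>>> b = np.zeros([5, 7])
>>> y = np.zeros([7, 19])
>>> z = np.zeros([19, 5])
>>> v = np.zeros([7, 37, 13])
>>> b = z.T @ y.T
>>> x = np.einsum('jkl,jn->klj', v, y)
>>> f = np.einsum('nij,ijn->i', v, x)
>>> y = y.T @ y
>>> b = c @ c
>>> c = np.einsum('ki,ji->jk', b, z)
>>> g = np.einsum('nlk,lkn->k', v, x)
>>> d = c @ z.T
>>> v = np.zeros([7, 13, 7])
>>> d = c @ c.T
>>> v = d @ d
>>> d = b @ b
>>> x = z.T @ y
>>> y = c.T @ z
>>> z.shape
(19, 5)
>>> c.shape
(19, 5)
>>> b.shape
(5, 5)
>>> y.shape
(5, 5)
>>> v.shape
(19, 19)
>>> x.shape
(5, 19)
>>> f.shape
(37,)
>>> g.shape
(13,)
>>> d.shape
(5, 5)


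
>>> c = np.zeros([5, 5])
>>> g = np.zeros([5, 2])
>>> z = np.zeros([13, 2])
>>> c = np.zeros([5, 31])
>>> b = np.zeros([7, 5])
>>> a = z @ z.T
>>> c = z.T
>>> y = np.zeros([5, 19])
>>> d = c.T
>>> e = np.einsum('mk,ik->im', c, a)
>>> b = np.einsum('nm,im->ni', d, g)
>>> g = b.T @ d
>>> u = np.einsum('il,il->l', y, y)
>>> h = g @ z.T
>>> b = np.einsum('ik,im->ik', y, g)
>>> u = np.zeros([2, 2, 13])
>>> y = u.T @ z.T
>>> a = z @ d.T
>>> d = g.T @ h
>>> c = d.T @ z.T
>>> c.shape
(13, 13)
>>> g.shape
(5, 2)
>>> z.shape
(13, 2)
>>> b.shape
(5, 19)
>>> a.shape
(13, 13)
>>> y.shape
(13, 2, 13)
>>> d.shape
(2, 13)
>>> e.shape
(13, 2)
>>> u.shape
(2, 2, 13)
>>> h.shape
(5, 13)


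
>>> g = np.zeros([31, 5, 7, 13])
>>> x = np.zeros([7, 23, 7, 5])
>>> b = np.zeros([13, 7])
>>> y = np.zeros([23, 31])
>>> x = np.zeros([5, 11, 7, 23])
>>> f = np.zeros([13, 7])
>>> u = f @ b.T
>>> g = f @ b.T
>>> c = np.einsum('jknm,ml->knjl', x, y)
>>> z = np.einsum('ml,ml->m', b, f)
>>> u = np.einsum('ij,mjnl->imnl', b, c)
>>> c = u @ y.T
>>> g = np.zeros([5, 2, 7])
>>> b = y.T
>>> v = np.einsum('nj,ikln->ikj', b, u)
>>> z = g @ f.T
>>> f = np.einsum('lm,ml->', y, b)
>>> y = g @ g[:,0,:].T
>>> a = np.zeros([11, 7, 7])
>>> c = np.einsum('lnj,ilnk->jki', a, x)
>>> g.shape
(5, 2, 7)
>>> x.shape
(5, 11, 7, 23)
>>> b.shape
(31, 23)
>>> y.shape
(5, 2, 5)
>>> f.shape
()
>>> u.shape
(13, 11, 5, 31)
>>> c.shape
(7, 23, 5)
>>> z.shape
(5, 2, 13)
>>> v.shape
(13, 11, 23)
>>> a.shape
(11, 7, 7)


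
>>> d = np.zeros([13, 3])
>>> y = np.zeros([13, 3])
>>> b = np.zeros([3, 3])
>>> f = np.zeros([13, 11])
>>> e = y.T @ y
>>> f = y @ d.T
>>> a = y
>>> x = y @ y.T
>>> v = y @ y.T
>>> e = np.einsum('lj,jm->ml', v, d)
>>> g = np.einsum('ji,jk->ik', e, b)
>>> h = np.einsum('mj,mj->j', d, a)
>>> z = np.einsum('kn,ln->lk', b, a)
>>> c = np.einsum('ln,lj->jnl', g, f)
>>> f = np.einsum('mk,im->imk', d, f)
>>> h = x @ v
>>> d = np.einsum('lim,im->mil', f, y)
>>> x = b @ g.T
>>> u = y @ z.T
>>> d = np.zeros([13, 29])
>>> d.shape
(13, 29)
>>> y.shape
(13, 3)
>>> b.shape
(3, 3)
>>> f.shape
(13, 13, 3)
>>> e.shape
(3, 13)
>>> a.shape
(13, 3)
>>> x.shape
(3, 13)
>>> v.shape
(13, 13)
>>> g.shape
(13, 3)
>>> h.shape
(13, 13)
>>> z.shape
(13, 3)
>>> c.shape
(13, 3, 13)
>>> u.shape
(13, 13)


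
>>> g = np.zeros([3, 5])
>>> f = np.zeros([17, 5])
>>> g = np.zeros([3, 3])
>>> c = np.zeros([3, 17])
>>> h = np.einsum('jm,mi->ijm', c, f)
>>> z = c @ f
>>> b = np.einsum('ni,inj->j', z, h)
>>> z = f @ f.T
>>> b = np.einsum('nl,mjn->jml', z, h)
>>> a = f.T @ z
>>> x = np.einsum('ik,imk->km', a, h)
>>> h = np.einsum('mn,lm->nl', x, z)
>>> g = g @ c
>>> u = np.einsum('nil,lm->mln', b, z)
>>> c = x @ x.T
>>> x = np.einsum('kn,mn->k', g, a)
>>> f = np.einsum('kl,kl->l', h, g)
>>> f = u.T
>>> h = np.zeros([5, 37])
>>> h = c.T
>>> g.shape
(3, 17)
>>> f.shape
(3, 17, 17)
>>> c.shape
(17, 17)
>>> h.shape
(17, 17)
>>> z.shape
(17, 17)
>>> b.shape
(3, 5, 17)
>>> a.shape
(5, 17)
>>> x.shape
(3,)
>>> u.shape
(17, 17, 3)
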